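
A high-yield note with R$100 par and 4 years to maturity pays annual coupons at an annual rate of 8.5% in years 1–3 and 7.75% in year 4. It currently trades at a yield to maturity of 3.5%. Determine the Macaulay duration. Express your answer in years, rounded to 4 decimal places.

3.5907 years

Periodic yield y = 0.035. Discount each cash flow and weight by its year:
  t   CF        PV=CF/(1+0.035)^t    t·PV
  1         8.50         8.2126         8.2126
  2         8.50         7.9348        15.8697
  3         8.50         7.6665        22.9995
  4       107.75        93.8979       375.5916
  Σ                    117.7118       422.6734
Price P = Σ PV = 117.7118.
Macaulay duration = Σ(t·PV) / P = 422.6734 / 117.7118 = 3.59075 years.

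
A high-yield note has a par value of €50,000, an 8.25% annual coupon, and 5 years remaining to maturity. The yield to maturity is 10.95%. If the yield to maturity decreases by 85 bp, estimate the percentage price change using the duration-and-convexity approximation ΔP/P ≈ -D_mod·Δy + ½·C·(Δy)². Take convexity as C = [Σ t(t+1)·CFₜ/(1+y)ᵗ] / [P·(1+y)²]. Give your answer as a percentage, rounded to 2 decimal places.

With y = 0.1095:
  t   CF        PV=CF/(1+0.1095)^t    t·PV        t(t+1)·PV
  1     4,125.00     3,717.8909     3,717.8909       7,435.7819
  2     4,125.00     3,350.9607     6,701.9215      20,105.7644
  3     4,125.00     3,020.2440     9,060.7321      36,242.9282
  4     4,125.00     2,722.1668    10,888.6670      54,443.3352
  5    54,125.00    32,192.9946   160,964.9729     965,789.8375
  Σ                 45,004.2570   191,334.1844   1,084,017.6473
P = 45,004.2570; D_Mac = 4.25147 yrs; D_mod = 3.83188 yrs; C = 19.56718.
Duration effect: -3.83188 × (-0.0085) = +0.032571
Convexity effect: 0.5 × 19.56718 × (-0.0085)² = +0.0007069
ΔP/P ≈ +0.032571 + 0.0007069 = +0.033278 = +3.3278%.

+3.33%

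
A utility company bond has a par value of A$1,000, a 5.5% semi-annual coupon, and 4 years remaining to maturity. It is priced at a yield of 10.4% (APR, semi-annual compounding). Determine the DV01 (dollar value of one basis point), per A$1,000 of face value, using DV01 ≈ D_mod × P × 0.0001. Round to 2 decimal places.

A$0.29

Periodic yield y = 0.052.
  t   CF        PV=CF/(1+0.052)^t    t·PV
  1        27.50        26.1407        26.1407
  2        27.50        24.8486        49.6971
  3        27.50        23.6203        70.8609
  4        27.50        22.4528        89.8110
  5        27.50        21.3429       106.7146
  6        27.50        20.2880       121.7277
  7        27.50        19.2851       134.9959
  8     1,027.50       684.9453     5,479.5627
  Σ                    842.9237     6,079.5107
P = 842.9237; D_Mac = 7.21241 half-year periods = 3.60620 yrs; D_mod = 3.42795 yrs.
DV01 ≈ 3.42795 × 842.9237 × 0.0001 = 0.288950.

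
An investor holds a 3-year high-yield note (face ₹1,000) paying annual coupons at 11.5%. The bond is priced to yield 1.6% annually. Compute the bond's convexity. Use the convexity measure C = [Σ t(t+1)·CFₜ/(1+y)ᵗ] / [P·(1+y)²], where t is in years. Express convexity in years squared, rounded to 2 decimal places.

With y = 0.016:
  t   CF        PV=CF/(1+0.016)^t    t·PV        t(t+1)·PV
  1       115.00       113.1890       113.1890         226.3780
  2       115.00       111.4065       222.8129         668.4388
  3     1,115.00     1,063.1480     3,189.4441      12,757.7765
  Σ                  1,287.7435     3,525.4460      13,652.5933
P = 1,287.7435.
Convexity = Σ t(t+1)·PV / [P·(1+y)²] = 13,652.5933 / (1,287.7435 × 1.032256) = 10.27066.

10.27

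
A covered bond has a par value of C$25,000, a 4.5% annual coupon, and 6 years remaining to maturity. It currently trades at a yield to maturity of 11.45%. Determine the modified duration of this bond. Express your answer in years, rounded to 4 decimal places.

4.7150 years

Periodic yield y = 0.1145. First find Macaulay duration:
  t   CF        PV=CF/(1+0.1145)^t    t·PV
  1     1,125.00     1,009.4213     1,009.4213
  2     1,125.00       905.7167     1,811.4334
  3     1,125.00       812.6664     2,437.9992
  4     1,125.00       729.1758     2,916.7031
  5     1,125.00       654.2627     3,271.3135
  6    26,125.00    13,632.5112    81,795.0670
  Σ                 17,743.7540    93,241.9375
P = 17,743.7540; Macaulay duration = 93,241.9375 / 17,743.7540 = 5.25492 years.
Modified duration = D_Mac / (1 + y) = 5.25492 / 1.1145 = 4.71504 years.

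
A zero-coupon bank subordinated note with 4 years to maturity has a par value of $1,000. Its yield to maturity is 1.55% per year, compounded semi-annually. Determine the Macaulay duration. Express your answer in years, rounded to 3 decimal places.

4.000 years

A zero-coupon bond has a single cash flow at maturity, so its Macaulay duration equals its maturity: 4 years.
(Equivalently: 8 semi-annual periods ÷ 2 = 4 years.)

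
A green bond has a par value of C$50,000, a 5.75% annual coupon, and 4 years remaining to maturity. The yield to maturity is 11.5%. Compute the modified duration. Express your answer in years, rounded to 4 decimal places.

Periodic yield y = 0.115. First find Macaulay duration:
  t   CF        PV=CF/(1+0.115)^t    t·PV
  1     2,875.00     2,578.4753     2,578.4753
  2     2,875.00     2,312.5339     4,625.0679
  3     2,875.00     2,074.0215     6,222.0644
  4    52,875.00    34,209.8296   136,839.3184
  Σ                 41,174.8603   150,264.9260
P = 41,174.8603; Macaulay duration = 150,264.9260 / 41,174.8603 = 3.64943 years.
Modified duration = D_Mac / (1 + y) = 3.64943 / 1.115 = 3.27303 years.

3.2730 years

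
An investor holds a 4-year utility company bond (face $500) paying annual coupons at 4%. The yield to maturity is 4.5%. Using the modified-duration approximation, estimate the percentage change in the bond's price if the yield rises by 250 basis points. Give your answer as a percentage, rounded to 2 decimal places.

Periodic yield y = 0.045. Modified duration first:
  t   CF        PV=CF/(1+0.045)^t    t·PV
  1        20.00        19.1388        19.1388
  2        20.00        18.3146        36.6292
  3        20.00        17.5259        52.5778
  4       520.00       436.0519     1,744.2076
  Σ                    491.0312     1,852.5533
P = 491.0312; D_Mac = 3.77278 yrs; D_mod = 3.77278/(1+0.045) = 3.61032 yrs.
ΔP/P ≈ -D_mod · Δy = -3.61032 × (+0.025) = -0.090258 = -9.0258%.

-9.03%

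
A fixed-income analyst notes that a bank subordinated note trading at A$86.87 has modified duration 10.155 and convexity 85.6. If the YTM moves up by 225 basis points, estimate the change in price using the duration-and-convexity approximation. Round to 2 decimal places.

Duration effect: -D_mod·Δy = -10.155 × (+0.0225) = -0.2284875
Convexity effect: ½·C·(Δy)² = 0.5 × 85.6 × (0.0225)² = +0.0216675
ΔP/P ≈ -0.2284875 + 0.0216675 = -0.206820
ΔP ≈ 86.87 × (-0.206820) = -17.9664534.

-A$17.97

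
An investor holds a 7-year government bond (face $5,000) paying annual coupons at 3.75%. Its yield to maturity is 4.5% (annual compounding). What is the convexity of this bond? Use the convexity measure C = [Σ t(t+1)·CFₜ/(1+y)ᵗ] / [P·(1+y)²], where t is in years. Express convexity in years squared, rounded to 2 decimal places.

With y = 0.045:
  t   CF        PV=CF/(1+0.045)^t    t·PV        t(t+1)·PV
  1       187.50       179.4258       179.4258         358.8517
  2       187.50       171.6994       343.3987       1,030.1962
  3       187.50       164.3056       492.9168       1,971.6674
  4       187.50       157.2303       628.9210       3,144.6050
  5       187.50       150.4596       752.2979       4,513.7871
  6       187.50       143.9805       863.8827       6,047.1789
  7     5,187.50     3,811.9226    26,683.4584     213,467.6670
  Σ                  4,779.0237    29,944.3013     230,533.9533
P = 4,779.0237.
Convexity = Σ t(t+1)·PV / [P·(1+y)²] = 230,533.9533 / (4,779.0237 × 1.092025) = 44.17363.

44.17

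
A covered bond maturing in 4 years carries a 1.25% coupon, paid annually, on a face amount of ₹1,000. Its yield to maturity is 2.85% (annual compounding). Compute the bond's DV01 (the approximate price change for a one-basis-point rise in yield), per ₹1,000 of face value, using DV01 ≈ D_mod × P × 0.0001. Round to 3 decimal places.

₹0.359

Periodic yield y = 0.0285.
  t   CF        PV=CF/(1+0.0285)^t    t·PV
  1        12.50        12.1536        12.1536
  2        12.50        11.8168        23.6337
  3        12.50        11.4894        34.4682
  4     1,012.50       904.8526     3,619.4105
  Σ                    940.3125     3,689.6660
P = 940.3125; D_Mac = 3.92387 yrs; D_mod = 3.81514 yrs.
DV01 ≈ 3.81514 × 940.3125 × 0.0001 = 0.358742.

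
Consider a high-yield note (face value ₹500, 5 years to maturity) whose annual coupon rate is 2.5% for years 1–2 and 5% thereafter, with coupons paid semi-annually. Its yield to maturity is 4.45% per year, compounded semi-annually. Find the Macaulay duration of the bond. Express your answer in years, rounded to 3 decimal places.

4.651 years

Periodic yield y = 0.02225. Discount each cash flow and weight by its period:
  t   CF        PV=CF/(1+0.02225)^t    t·PV
  1         6.25         6.1140         6.1140
  2         6.25         5.9809        11.9618
  3         6.25         5.8507        17.5521
  4         6.25         5.7234        22.8935
  5        12.50        11.1976        55.9879
  6        12.50        10.9539        65.7232
  7        12.50        10.7154        75.0081
  8        12.50        10.4822        83.8577
  9        12.50        10.2541        92.2866
  10      512.50       411.2659     4,112.6588
  Σ                    488.5380     4,544.0436
Price P = Σ PV = 488.5380.
Macaulay duration = Σ(t·PV) / P = 4,544.0436 / 488.5380 = 9.30131 half-year periods.
In years: 9.30131 / 2 = 4.65066 years.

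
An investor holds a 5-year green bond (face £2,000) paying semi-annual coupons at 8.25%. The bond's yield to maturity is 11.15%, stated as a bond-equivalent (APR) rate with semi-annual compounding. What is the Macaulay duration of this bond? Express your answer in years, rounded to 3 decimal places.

Periodic yield y = 0.05575. Discount each cash flow and weight by its period:
  t   CF        PV=CF/(1+0.05575)^t    t·PV
  1        82.50        78.1435        78.1435
  2        82.50        74.0170       148.0341
  3        82.50        70.1085       210.3255
  4        82.50        66.4063       265.6254
  5        82.50        62.8997       314.4984
  6        82.50        59.5782       357.4692
  7        82.50        56.4321       395.0248
  8        82.50        53.4522       427.6172
  9        82.50        50.6296       455.6660
  10    2,082.50     1,210.5260    12,105.2596
  Σ                  1,782.1931    14,757.6639
Price P = Σ PV = 1,782.1931.
Macaulay duration = Σ(t·PV) / P = 14,757.6639 / 1,782.1931 = 8.28062 half-year periods.
In years: 8.28062 / 2 = 4.14031 years.

4.140 years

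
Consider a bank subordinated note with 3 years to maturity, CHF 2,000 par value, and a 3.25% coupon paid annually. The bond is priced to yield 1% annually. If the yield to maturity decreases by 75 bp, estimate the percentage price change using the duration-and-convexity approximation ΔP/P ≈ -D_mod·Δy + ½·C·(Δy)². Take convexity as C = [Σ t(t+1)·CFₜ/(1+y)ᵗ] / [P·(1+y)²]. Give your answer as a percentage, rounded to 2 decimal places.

With y = 0.01:
  t   CF        PV=CF/(1+0.01)^t    t·PV        t(t+1)·PV
  1        65.00        64.3564        64.3564         128.7129
  2        65.00        63.7192       127.4385         382.3155
  3     2,065.00     2,004.2687     6,012.8060      24,051.2239
  Σ                  2,132.3443     6,204.6009      24,562.2522
P = 2,132.3443; D_Mac = 2.90976 yrs; D_mod = 2.88095 yrs; C = 11.29193.
Duration effect: -2.88095 × (-0.0075) = +0.021607
Convexity effect: 0.5 × 11.29193 × (-0.0075)² = +0.0003176
ΔP/P ≈ +0.021607 + 0.0003176 = +0.021925 = +2.1925%.

+2.19%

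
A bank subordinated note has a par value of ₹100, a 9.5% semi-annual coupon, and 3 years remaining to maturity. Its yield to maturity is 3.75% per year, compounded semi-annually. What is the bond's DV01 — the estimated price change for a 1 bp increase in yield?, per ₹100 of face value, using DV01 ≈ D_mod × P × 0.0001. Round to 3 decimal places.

₹0.031

Periodic yield y = 0.01875.
  t   CF        PV=CF/(1+0.01875)^t    t·PV
  1         4.75         4.6626         4.6626
  2         4.75         4.5768         9.1535
  3         4.75         4.4925        13.4776
  4         4.75         4.4098        17.6394
  5         4.75         4.3287        21.6434
  6       104.75        93.7019       562.2113
  Σ                    116.1723       628.7877
P = 116.1723; D_Mac = 5.41255 half-year periods = 2.70627 yrs; D_mod = 2.65646 yrs.
DV01 ≈ 2.65646 × 116.1723 × 0.0001 = 0.030861.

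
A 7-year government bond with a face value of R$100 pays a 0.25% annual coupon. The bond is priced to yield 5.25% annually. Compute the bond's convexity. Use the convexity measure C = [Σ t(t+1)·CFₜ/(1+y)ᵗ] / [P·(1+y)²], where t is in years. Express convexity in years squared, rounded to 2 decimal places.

With y = 0.0525:
  t   CF        PV=CF/(1+0.0525)^t    t·PV        t(t+1)·PV
  1         0.25         0.2375         0.2375           0.4751
  2         0.25         0.2257         0.4514           1.3541
  3         0.25         0.2144         0.6433           2.5731
  4         0.25         0.2037         0.8149           4.0746
  5         0.25         0.1936         0.9678           5.8070
  6         0.25         0.1839         1.1035           7.7243
  7       100.25        70.0696       490.4872       3,923.8977
  Σ                     71.3284       494.7056       3,945.9058
P = 71.3284.
Convexity = Σ t(t+1)·PV / [P·(1+y)²] = 3,945.9058 / (71.3284 × 1.107756) = 49.93899.

49.94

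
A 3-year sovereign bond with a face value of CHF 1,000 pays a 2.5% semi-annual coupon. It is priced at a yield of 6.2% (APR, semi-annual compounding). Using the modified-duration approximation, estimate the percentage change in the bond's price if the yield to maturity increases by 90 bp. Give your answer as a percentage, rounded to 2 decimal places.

Periodic yield y = 0.031. Modified duration first:
  t   CF        PV=CF/(1+0.031)^t    t·PV
  1        12.50        12.1242        12.1242
  2        12.50        11.7596        23.5192
  3        12.50        11.4060        34.2181
  4        12.50        11.0631        44.2522
  5        12.50        10.7304        53.6521
  6     1,012.50       843.0300     5,058.1801
  Σ                    900.1133     5,225.9459
P = 900.1133; D_Mac = 5.80588 half-year periods = 2.90294 yrs; D_mod = 2.90294/(1+0.031) = 2.81565 yrs.
ΔP/P ≈ -D_mod · Δy = -2.81565 × (+0.009) = -0.025341 = -2.5341%.

-2.53%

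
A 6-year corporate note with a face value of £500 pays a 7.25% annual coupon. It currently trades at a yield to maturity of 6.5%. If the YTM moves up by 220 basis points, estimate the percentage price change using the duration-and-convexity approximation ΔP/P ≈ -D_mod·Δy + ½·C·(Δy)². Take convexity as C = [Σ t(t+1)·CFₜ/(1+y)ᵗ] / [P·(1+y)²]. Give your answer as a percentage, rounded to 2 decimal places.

-9.80%

With y = 0.065:
  t   CF        PV=CF/(1+0.065)^t    t·PV        t(t+1)·PV
  1        36.25        34.0376        34.0376          68.0751
  2        36.25        31.9601        63.9203         191.7609
  3        36.25        30.0095        90.0286         360.1144
  4        36.25        28.1780       112.7118         563.5592
  5        36.25        26.4582       132.2909         793.7454
  6       536.25       367.5104     2,205.0625      15,435.4377
  Σ                    518.1538     2,638.0517      17,412.6927
P = 518.1538; D_Mac = 5.09125 yrs; D_mod = 4.78052 yrs; C = 29.62839.
Duration effect: -4.78052 × (+0.022) = -0.105171
Convexity effect: 0.5 × 29.62839 × (0.022)² = +0.0071701
ΔP/P ≈ -0.105171 + 0.0071701 = -0.098001 = -9.8001%.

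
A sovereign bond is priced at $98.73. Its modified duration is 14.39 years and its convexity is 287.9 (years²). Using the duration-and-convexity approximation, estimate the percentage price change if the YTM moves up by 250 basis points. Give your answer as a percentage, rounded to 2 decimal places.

Duration effect: -D_mod·Δy = -14.39 × (+0.025) = -0.359750
Convexity effect: ½·C·(Δy)² = 0.5 × 287.9 × (0.025)² = +0.08996875
ΔP/P ≈ -0.359750 + 0.08996875 = -0.26978125
= -26.978125%.

-26.98%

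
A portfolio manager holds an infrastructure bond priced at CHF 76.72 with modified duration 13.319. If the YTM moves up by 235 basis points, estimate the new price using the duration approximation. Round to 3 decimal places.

Duration approximation: ΔP/P ≈ -D_mod · Δy = -13.319 × (+0.0235) = -0.3129965.
New price ≈ 76.72 × (1 - 0.3129965) = 52.70690852.

CHF 52.707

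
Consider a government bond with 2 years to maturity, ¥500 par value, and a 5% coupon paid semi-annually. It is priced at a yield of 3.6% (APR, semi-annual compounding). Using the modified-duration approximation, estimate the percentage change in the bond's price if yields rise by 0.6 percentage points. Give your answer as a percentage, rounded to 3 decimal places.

-1.137%

Periodic yield y = 0.018. Modified duration first:
  t   CF        PV=CF/(1+0.018)^t    t·PV
  1        12.50        12.2790        12.2790
  2        12.50        12.0619        24.1237
  3        12.50        11.8486        35.5458
  4       512.50       477.2026     1,908.8102
  Σ                    513.3920     1,980.7587
P = 513.3920; D_Mac = 3.85818 half-year periods = 1.92909 yrs; D_mod = 1.92909/(1+0.018) = 1.89498 yrs.
ΔP/P ≈ -D_mod · Δy = -1.89498 × (+0.006) = -0.011370 = -1.1370%.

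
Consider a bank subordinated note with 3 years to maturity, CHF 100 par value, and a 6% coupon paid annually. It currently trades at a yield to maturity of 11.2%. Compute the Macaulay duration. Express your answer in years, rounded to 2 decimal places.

Periodic yield y = 0.112. Discount each cash flow and weight by its year:
  t   CF        PV=CF/(1+0.112)^t    t·PV
  1         6.00         5.3957         5.3957
  2         6.00         4.8522         9.7045
  3       106.00        77.0888       231.2665
  Σ                     87.3368       246.3667
Price P = Σ PV = 87.3368.
Macaulay duration = Σ(t·PV) / P = 246.3667 / 87.3368 = 2.82088 years.

2.82 years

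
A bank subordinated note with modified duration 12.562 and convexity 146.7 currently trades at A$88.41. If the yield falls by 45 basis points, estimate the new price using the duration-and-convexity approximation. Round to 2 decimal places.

A$93.54

Duration effect: -D_mod·Δy = -12.562 × (-0.0045) = +0.056529
Convexity effect: ½·C·(Δy)² = 0.5 × 146.7 × (-0.0045)² = +0.0014853375
ΔP/P ≈ +0.056529 + 0.0014853375 = +0.0580143375
New price ≈ 88.41 × (1 + 0.0580143375) = 93.539047578375.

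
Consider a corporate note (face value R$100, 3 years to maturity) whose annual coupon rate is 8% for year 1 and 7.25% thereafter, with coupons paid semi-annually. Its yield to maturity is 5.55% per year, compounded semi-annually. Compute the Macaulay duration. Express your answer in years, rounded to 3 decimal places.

Periodic yield y = 0.02775. Discount each cash flow and weight by its period:
  t   CF        PV=CF/(1+0.02775)^t    t·PV
  1        4.000         3.8920         3.8920
  2        4.000         3.7869         7.5738
  3        3.625         3.3392        10.0177
  4        3.625         3.2491        12.9963
  5        3.625         3.1613        15.8067
  6      103.625        87.9305       527.5831
  Σ                    105.3590       577.8695
Price P = Σ PV = 105.3590.
Macaulay duration = Σ(t·PV) / P = 577.8695 / 105.3590 = 5.48476 half-year periods.
In years: 5.48476 / 2 = 2.74238 years.

2.742 years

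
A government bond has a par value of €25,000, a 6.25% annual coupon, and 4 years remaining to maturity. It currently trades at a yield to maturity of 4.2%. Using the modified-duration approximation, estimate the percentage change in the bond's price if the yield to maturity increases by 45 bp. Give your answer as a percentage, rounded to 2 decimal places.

-1.59%

Periodic yield y = 0.042. Modified duration first:
  t   CF        PV=CF/(1+0.042)^t    t·PV
  1     1,562.50     1,499.5202     1,499.5202
  2     1,562.50     1,439.0788     2,878.1577
  3     1,562.50     1,381.0737     4,143.2212
  4    26,562.50    22,531.9133    90,127.6532
  Σ                 26,851.5860    98,648.5523
P = 26,851.5860; D_Mac = 3.67384 yrs; D_mod = 3.67384/(1+0.042) = 3.52576 yrs.
ΔP/P ≈ -D_mod · Δy = -3.52576 × (+0.0045) = -0.015866 = -1.5866%.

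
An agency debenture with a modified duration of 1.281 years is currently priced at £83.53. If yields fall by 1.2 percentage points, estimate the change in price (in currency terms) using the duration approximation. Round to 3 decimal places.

+£1.284

Duration approximation: ΔP/P ≈ -D_mod · Δy = -1.281 × (-0.012) = +0.015372.
ΔP ≈ 83.53 × (+0.015372) = +1.28402316.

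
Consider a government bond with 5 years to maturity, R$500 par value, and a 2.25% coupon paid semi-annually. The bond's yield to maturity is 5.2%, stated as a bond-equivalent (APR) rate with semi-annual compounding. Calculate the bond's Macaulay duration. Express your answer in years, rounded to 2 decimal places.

Periodic yield y = 0.026. Discount each cash flow and weight by its period:
  t   CF        PV=CF/(1+0.026)^t    t·PV
  1        5.625         5.4825         5.4825
  2        5.625         5.3435        10.6870
  3        5.625         5.2081        15.6243
  4        5.625         5.0761        20.3045
  5        5.625         4.9475        24.7375
  6        5.625         4.8221        28.9327
  7        5.625         4.6999        32.8995
  8        5.625         4.5808        36.6466
  9        5.625         4.4647        40.1827
  10     505.625       391.1604     3,911.6044
  Σ                    435.7858     4,127.1018
Price P = Σ PV = 435.7858.
Macaulay duration = Σ(t·PV) / P = 4,127.1018 / 435.7858 = 9.47048 half-year periods.
In years: 9.47048 / 2 = 4.73524 years.

4.74 years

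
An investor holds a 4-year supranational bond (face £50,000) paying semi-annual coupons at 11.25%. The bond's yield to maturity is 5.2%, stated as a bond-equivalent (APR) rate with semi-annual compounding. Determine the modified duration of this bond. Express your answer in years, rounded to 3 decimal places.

Periodic yield y = 0.026. First find Macaulay duration:
  t   CF        PV=CF/(1+0.026)^t    t·PV
  1     2,812.50     2,741.2281     2,741.2281
  2     2,812.50     2,671.7623     5,343.5245
  3     2,812.50     2,604.0568     7,812.1703
  4     2,812.50     2,538.0670    10,152.2681
  5     2,812.50     2,473.7495    12,368.7477
  6     2,812.50     2,411.0619    14,466.3716
  7     2,812.50     2,349.9629    16,449.7403
  8    52,812.50    43,008.8510   344,070.8078
  Σ                 60,798.7395   413,404.8584
P = 60,798.7395; Macaulay duration = 413,404.8584 / 60,798.7395 = 6.79956 half-year periods = 3.39978 years.
Modified duration = D_Mac / (1 + y) = 3.39978 / 1.026 = 3.31363 years.

3.314 years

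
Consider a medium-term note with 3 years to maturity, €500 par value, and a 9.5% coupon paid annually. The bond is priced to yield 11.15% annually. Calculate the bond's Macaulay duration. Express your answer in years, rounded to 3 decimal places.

Periodic yield y = 0.1115. Discount each cash flow and weight by its year:
  t   CF        PV=CF/(1+0.1115)^t    t·PV
  1        47.50        42.7350        42.7350
  2        47.50        38.4481        76.8962
  3       547.50       398.7087     1,196.1261
  Σ                    479.8918     1,315.7573
Price P = Σ PV = 479.8918.
Macaulay duration = Σ(t·PV) / P = 1,315.7573 / 479.8918 = 2.74178 years.

2.742 years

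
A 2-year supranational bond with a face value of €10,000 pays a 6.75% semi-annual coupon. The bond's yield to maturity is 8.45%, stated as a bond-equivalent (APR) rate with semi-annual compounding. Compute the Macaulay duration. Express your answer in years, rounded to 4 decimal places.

1.9025 years

Periodic yield y = 0.04225. Discount each cash flow and weight by its period:
  t   CF        PV=CF/(1+0.04225)^t    t·PV
  1       337.50       323.8187       323.8187
  2       337.50       310.6919       621.3839
  3       337.50       298.0973       894.2919
  4    10,337.50     8,760.4801    35,041.9204
  Σ                  9,693.0880    36,881.4149
Price P = Σ PV = 9,693.0880.
Macaulay duration = Σ(t·PV) / P = 36,881.4149 / 9,693.0880 = 3.80492 half-year periods.
In years: 3.80492 / 2 = 1.90246 years.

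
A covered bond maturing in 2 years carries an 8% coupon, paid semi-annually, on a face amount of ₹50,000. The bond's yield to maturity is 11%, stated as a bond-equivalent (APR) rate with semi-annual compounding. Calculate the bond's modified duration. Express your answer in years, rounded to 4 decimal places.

Periodic yield y = 0.055. First find Macaulay duration:
  t   CF        PV=CF/(1+0.055)^t    t·PV
  1     2,000.00     1,895.7346     1,895.7346
  2     2,000.00     1,796.9048     3,593.8097
  3     2,000.00     1,703.2273     5,109.6820
  4    52,000.00    41,975.2707   167,901.0826
  Σ                 47,371.1374   178,500.3089
P = 47,371.1374; Macaulay duration = 178,500.3089 / 47,371.1374 = 3.76812 half-year periods = 1.88406 years.
Modified duration = D_Mac / (1 + y) = 1.88406 / 1.055 = 1.78584 years.

1.7858 years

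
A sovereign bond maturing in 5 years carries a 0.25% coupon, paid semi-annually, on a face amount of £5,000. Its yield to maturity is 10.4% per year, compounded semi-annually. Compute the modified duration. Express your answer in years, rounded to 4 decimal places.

Periodic yield y = 0.052. First find Macaulay duration:
  t   CF        PV=CF/(1+0.052)^t    t·PV
  1         6.25         5.9411         5.9411
  2         6.25         5.6474        11.2948
  3         6.25         5.3683        16.1048
  4         6.25         5.1029        20.4116
  5         6.25         4.8507        24.2533
  6         6.25         4.6109        27.6654
  7         6.25         4.3830        30.6809
  8         6.25         4.1663        33.3307
  9         6.25         3.9604        35.6435
  10    5,006.25     3,015.4709    30,154.7085
  Σ                  3,059.5017    30,360.0346
P = 3,059.5017; Macaulay duration = 30,360.0346 / 3,059.5017 = 9.92320 half-year periods = 4.96160 years.
Modified duration = D_Mac / (1 + y) = 4.96160 / 1.052 = 4.71635 years.

4.7163 years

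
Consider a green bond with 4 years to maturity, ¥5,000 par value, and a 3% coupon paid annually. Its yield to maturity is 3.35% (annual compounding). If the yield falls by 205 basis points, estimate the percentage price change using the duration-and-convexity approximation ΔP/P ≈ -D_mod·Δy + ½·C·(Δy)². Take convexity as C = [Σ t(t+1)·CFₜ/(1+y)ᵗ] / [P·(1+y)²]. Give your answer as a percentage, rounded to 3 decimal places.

+7.963%

With y = 0.0335:
  t   CF        PV=CF/(1+0.0335)^t    t·PV        t(t+1)·PV
  1       150.00       145.1379       145.1379         290.2758
  2       150.00       140.4334       280.8667         842.6002
  3       150.00       135.8813       407.6440       1,630.5761
  4     5,150.00     4,514.0390    18,056.1559      90,280.7796
  Σ                  4,935.4916    18,889.8046      93,044.2316
P = 4,935.4916; D_Mac = 3.82734 yrs; D_mod = 3.70328 yrs; C = 17.64973.
Duration effect: -3.70328 × (-0.0205) = +0.075917
Convexity effect: 0.5 × 17.64973 × (-0.0205)² = +0.0037086
ΔP/P ≈ +0.075917 + 0.0037086 = +0.079626 = +7.9626%.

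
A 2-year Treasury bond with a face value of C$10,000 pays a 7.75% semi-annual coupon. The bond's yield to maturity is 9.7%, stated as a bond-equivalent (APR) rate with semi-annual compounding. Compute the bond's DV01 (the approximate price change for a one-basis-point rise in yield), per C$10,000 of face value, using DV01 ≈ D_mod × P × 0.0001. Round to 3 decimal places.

C$1.739

Periodic yield y = 0.0485.
  t   CF        PV=CF/(1+0.0485)^t    t·PV
  1       387.50       369.5756       369.5756
  2       387.50       352.4803       704.9606
  3       387.50       336.1758     1,008.5273
  4    10,387.50     8,594.8301    34,379.3205
  Σ                  9,653.0618    36,462.3840
P = 9,653.0618; D_Mac = 3.77729 half-year periods = 1.88864 yrs; D_mod = 1.80128 yrs.
DV01 ≈ 1.80128 × 9,653.0618 × 0.0001 = 1.738788.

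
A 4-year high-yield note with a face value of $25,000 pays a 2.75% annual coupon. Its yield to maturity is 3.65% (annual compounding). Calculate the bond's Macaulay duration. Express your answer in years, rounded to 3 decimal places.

3.839 years

Periodic yield y = 0.0365. Discount each cash flow and weight by its year:
  t   CF        PV=CF/(1+0.0365)^t    t·PV
  1       687.50       663.2899       663.2899
  2       687.50       639.9324     1,279.8648
  3       687.50       617.3974     1,852.1921
  4    25,687.50    22,255.8719    89,023.4877
  Σ                 24,176.4916    92,818.8345
Price P = Σ PV = 24,176.4916.
Macaulay duration = Σ(t·PV) / P = 92,818.8345 / 24,176.4916 = 3.83922 years.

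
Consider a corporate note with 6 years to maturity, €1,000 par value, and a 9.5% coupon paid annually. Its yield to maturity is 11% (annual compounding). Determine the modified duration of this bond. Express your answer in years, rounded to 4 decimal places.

4.3220 years

Periodic yield y = 0.11. First find Macaulay duration:
  t   CF        PV=CF/(1+0.11)^t    t·PV
  1        95.00        85.5856        85.5856
  2        95.00        77.1041       154.2083
  3        95.00        69.4632       208.3895
  4        95.00        62.5794       250.3178
  5        95.00        56.3779       281.8894
  6     1,095.00       585.4317     3,512.5903
  Σ                    936.5419     4,492.9808
P = 936.5419; Macaulay duration = 4,492.9808 / 936.5419 = 4.79742 years.
Modified duration = D_Mac / (1 + y) = 4.79742 / 1.11 = 4.32200 years.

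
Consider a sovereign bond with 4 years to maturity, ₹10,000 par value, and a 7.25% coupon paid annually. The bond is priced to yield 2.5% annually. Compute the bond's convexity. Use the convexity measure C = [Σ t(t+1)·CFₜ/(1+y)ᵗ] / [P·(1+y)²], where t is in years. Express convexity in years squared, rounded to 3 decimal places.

With y = 0.025:
  t   CF        PV=CF/(1+0.025)^t    t·PV        t(t+1)·PV
  1       725.00       707.3171       707.3171       1,414.6341
  2       725.00       690.0654     1,380.1309       4,140.3926
  3       725.00       673.2346     2,019.7037       8,078.8149
  4    10,725.00     9,716.3207    38,865.2827     194,326.4133
  Σ                 11,786.9377    42,972.4343     207,960.2550
P = 11,786.9377.
Convexity = Σ t(t+1)·PV / [P·(1+y)²] = 207,960.2550 / (11,786.9377 × 1.050625) = 16.79313.

16.793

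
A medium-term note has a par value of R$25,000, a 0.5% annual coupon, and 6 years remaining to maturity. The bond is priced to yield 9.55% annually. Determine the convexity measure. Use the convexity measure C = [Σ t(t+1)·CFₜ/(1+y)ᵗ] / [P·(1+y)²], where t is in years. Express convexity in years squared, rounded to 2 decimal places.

With y = 0.0955:
  t   CF        PV=CF/(1+0.0955)^t    t·PV        t(t+1)·PV
  1       125.00       114.1031       114.1031         228.2063
  2       125.00       104.1562       208.3125         624.9374
  3       125.00        95.0764       285.2293       1,140.9172
  4       125.00        86.7882       347.1526       1,735.7632
  5       125.00        79.2224       396.1121       2,376.6726
  6    25,125.00    14,535.5604    87,213.3622     610,493.5353
  Σ                 15,014.9068    88,564.2718     616,600.0320
P = 15,014.9068.
Convexity = Σ t(t+1)·PV / [P·(1+y)²] = 616,600.0320 / (15,014.9068 × 1.200120) = 34.21812.

34.22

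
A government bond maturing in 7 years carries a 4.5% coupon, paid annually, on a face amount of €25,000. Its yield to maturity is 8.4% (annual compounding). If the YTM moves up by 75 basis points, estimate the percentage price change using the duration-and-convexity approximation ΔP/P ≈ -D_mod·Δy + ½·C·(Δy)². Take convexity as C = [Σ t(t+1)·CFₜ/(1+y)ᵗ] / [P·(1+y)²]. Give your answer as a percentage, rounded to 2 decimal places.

With y = 0.084:
  t   CF        PV=CF/(1+0.084)^t    t·PV        t(t+1)·PV
  1     1,125.00     1,037.8229     1,037.8229       2,075.6458
  2     1,125.00       957.4012     1,914.8024       5,744.4071
  3     1,125.00       883.2114     2,649.6343      10,598.5370
  4     1,125.00       814.7707     3,259.0827      16,295.4137
  5     1,125.00       751.6335     3,758.1674      22,549.0041
  6     1,125.00       693.3888     4,160.3329      29,122.3301
  7    26,125.00    14,854.2703   103,979.8924     831,839.1393
  Σ                 19,992.4988   120,759.7349     918,224.4770
P = 19,992.4988; D_Mac = 6.04025 yrs; D_mod = 5.57219 yrs; C = 39.08618.
Duration effect: -5.57219 × (+0.0075) = -0.041791
Convexity effect: 0.5 × 39.08618 × (0.0075)² = +0.0010993
ΔP/P ≈ -0.041791 + 0.0010993 = -0.040692 = -4.0692%.

-4.07%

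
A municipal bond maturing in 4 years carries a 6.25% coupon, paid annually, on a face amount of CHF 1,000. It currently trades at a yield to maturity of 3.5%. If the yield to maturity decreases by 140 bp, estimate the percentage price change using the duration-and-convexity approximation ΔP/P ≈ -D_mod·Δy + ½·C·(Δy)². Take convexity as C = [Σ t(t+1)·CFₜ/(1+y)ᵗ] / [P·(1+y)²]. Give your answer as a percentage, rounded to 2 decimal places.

With y = 0.035:
  t   CF        PV=CF/(1+0.035)^t    t·PV        t(t+1)·PV
  1        62.50        60.3865        60.3865         120.7729
  2        62.50        58.3444       116.6888         350.0665
  3        62.50        56.3714       169.1143         676.4570
  4     1,062.50       925.9074     3,703.6295      18,518.1473
  Σ                  1,101.0097     4,049.8190      19,665.4438
P = 1,101.0097; D_Mac = 3.67828 yrs; D_mod = 3.55389 yrs; C = 16.67370.
Duration effect: -3.55389 × (-0.014) = +0.049754
Convexity effect: 0.5 × 16.67370 × (-0.014)² = +0.0016340
ΔP/P ≈ +0.049754 + 0.0016340 = +0.051388 = +5.1388%.

+5.14%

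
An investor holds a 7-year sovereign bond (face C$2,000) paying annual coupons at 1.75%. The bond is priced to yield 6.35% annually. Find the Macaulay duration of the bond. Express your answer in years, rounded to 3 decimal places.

6.580 years

Periodic yield y = 0.0635. Discount each cash flow and weight by its year:
  t   CF        PV=CF/(1+0.0635)^t    t·PV
  1        35.00        32.9102        32.9102
  2        35.00        30.9452        61.8904
  3        35.00        29.0975        87.2925
  4        35.00        27.3601       109.4405
  5        35.00        25.7265       128.6325
  6        35.00        24.1904       145.1424
  7     2,035.00     1,322.5191     9,257.6337
  Σ                  1,492.7490     9,822.9421
Price P = Σ PV = 1,492.7490.
Macaulay duration = Σ(t·PV) / P = 9,822.9421 / 1,492.7490 = 6.58044 years.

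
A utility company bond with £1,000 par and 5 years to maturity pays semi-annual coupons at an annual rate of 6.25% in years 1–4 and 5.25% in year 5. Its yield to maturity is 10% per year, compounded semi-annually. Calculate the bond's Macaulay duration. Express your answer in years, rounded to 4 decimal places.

4.3054 years

Periodic yield y = 0.05. Discount each cash flow and weight by its period:
  t   CF        PV=CF/(1+0.05)^t    t·PV
  1        31.25        29.7619        29.7619
  2        31.25        28.3447        56.6893
  3        31.25        26.9949        80.9848
  4        31.25        25.7095       102.8378
  5        31.25        24.4852       122.4260
  6        31.25        23.3192       139.9154
  7        31.25        22.2088       155.4615
  8        31.25        21.1512       169.2098
  9        26.25        16.9210       152.2889
  10    1,026.25       630.0285     6,300.2848
  Σ                    848.9249     7,309.8602
Price P = Σ PV = 848.9249.
Macaulay duration = Σ(t·PV) / P = 7,309.8602 / 848.9249 = 8.61073 half-year periods.
In years: 8.61073 / 2 = 4.30536 years.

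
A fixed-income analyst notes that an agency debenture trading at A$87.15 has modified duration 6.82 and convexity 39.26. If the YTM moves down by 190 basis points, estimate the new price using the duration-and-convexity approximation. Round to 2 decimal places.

Duration effect: -D_mod·Δy = -6.82 × (-0.019) = +0.129580
Convexity effect: ½·C·(Δy)² = 0.5 × 39.26 × (-0.019)² = +0.00708643
ΔP/P ≈ +0.129580 + 0.00708643 = +0.13666643
New price ≈ 87.15 × (1 + 0.13666643) = 99.0604793745.

A$99.06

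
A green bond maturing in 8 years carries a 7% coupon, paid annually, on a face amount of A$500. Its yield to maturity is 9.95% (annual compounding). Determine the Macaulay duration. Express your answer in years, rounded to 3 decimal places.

Periodic yield y = 0.0995. Discount each cash flow and weight by its year:
  t   CF        PV=CF/(1+0.0995)^t    t·PV
  1        35.00        31.8327        31.8327
  2        35.00        28.9519        57.9039
  3        35.00        26.3319        78.9957
  4        35.00        23.9490        95.7959
  5        35.00        21.7817       108.9085
  6        35.00        19.8106       118.8633
  7        35.00        18.0178       126.1245
  8       535.00       250.4909     2,003.9270
  Σ                    421.1664     2,622.3516
Price P = Σ PV = 421.1664.
Macaulay duration = Σ(t·PV) / P = 2,622.3516 / 421.1664 = 6.22640 years.

6.226 years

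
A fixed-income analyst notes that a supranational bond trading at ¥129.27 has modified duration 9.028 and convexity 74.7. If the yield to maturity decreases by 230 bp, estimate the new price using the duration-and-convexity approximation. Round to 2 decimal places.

¥158.67

Duration effect: -D_mod·Δy = -9.028 × (-0.023) = +0.207644
Convexity effect: ½·C·(Δy)² = 0.5 × 74.7 × (-0.023)² = +0.01975815
ΔP/P ≈ +0.207644 + 0.01975815 = +0.22740215
New price ≈ 129.27 × (1 + 0.22740215) = 158.6662759305.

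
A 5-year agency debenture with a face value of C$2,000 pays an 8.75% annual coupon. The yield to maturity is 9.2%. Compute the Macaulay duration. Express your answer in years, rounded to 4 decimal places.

4.2504 years

Periodic yield y = 0.092. Discount each cash flow and weight by its year:
  t   CF        PV=CF/(1+0.092)^t    t·PV
  1       175.00       160.2564       160.2564
  2       175.00       146.7550       293.5099
  3       175.00       134.3910       403.1730
  4       175.00       123.0687       492.2747
  5     2,175.00     1,400.7030     7,003.5152
  Σ                  1,965.1740     8,352.7291
Price P = Σ PV = 1,965.1740.
Macaulay duration = Σ(t·PV) / P = 8,352.7291 / 1,965.1740 = 4.25038 years.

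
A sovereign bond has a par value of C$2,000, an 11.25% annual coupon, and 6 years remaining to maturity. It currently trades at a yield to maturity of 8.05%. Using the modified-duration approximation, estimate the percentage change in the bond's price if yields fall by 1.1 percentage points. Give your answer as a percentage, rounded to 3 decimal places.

Periodic yield y = 0.0805. Modified duration first:
  t   CF        PV=CF/(1+0.0805)^t    t·PV
  1       225.00       208.2369       208.2369
  2       225.00       192.7227       385.4455
  3       225.00       178.3644       535.0932
  4       225.00       165.0758       660.3032
  5       225.00       152.7772       763.8862
  6     2,225.00     1,398.2389     8,389.4335
  Σ                  2,295.4161    10,942.3986
P = 2,295.4161; D_Mac = 4.76707 yrs; D_mod = 4.76707/(1+0.0805) = 4.41191 yrs.
ΔP/P ≈ -D_mod · Δy = -4.41191 × (-0.011) = +0.048531 = +4.8531%.

+4.853%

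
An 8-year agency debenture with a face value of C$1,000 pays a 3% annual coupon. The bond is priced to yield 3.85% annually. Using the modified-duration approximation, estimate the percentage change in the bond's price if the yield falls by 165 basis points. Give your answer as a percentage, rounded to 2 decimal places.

+11.44%

Periodic yield y = 0.0385. Modified duration first:
  t   CF        PV=CF/(1+0.0385)^t    t·PV
  1        30.00        28.8878        28.8878
  2        30.00        27.8169        55.6337
  3        30.00        26.7856        80.3569
  4        30.00        25.7926       103.1704
  5        30.00        24.8364       124.1820
  6        30.00        23.9157       143.4939
  7        30.00        23.0290       161.2032
  8     1,030.00       761.3515     6,090.8121
  Σ                    942.4155     6,787.7402
P = 942.4155; D_Mac = 7.20249 yrs; D_mod = 7.20249/(1+0.0385) = 6.93548 yrs.
ΔP/P ≈ -D_mod · Δy = -6.93548 × (-0.0165) = +0.114435 = +11.4435%.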